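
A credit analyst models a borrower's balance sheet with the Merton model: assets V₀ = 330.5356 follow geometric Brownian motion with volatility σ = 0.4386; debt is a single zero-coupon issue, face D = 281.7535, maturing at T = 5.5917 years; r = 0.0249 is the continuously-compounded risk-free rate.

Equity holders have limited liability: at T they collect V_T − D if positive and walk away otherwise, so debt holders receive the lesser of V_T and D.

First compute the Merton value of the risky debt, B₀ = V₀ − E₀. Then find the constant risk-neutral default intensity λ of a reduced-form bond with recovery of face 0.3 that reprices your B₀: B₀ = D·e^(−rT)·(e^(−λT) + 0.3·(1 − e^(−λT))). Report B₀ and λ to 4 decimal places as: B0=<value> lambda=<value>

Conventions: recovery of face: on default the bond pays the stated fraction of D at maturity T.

With assets at 330.5356 and a single debt payment of 281.7535 at 5.5917 years:
d₁ = [ln(V₀/D) + (r + σ²/2)T] / (σ√T)
   = [ln(330.5356/281.7535) + (0.0249 + 0.5·0.4386²)·5.5917] / (0.4386·√5.5917)
   = [0.159682 + 0.677071] / 1.037148 = 0.806783
d₂ = d₁ − σ√T = 0.806783 − 1.037148 = -0.230365
N(d₁) = 0.790104,  N(d₂) = 0.408904,  e^(−rT) = 0.870025
E₀ = V₀·N(d₁) − D·e^(−rT)·N(d₂)
   = 330.5356·0.790104 − 281.7535·0.870025·0.408904 = 160.921825
B₀ = V₀ − E₀ = 330.5356 − 160.921825 = 169.613775
e^(−λT) = (B₀·e^(rT)/D − 0.3)/(1 − 0.3) = (169.6138·1.149392/281.7535 − 0.3)/0.7 = 0.55989538
λ = −ln(0.55989538)/5.5917 = 0.103726

B0=169.6138 lambda=0.1037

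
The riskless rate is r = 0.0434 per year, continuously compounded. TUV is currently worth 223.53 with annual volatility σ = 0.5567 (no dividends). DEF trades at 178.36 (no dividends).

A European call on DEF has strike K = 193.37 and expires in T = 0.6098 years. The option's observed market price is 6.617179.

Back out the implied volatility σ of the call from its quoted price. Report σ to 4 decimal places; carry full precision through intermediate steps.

At σ = 0.1907 the Black–Scholes value reproduces the quote:
σ√T = 0.1907·√0.6098 = 0.148917
d₁ = (ln(S/K) + (r+σ²/2)T) / (σ√T) = (ln(178.36/193.37) + (0.0434+0.1907²/2)·0.6098) / 0.148917 = (-0.080801 + 0.037553) / 0.148917 = -0.290417
d₂ = d₁ − σ√T = -0.290417 − 0.148917 = -0.439334
e^{−rT} = 0.973882
N(d₁) = 0.385749,  N(d₂) = 0.330210
V = S·N(d₁) − K·e^{−rT}·N(d₂) = 68.802138 − 62.184959 = 6.617179 (matching the quote); vega is positive throughout, so no other σ reproduces this price

sigma = 0.1907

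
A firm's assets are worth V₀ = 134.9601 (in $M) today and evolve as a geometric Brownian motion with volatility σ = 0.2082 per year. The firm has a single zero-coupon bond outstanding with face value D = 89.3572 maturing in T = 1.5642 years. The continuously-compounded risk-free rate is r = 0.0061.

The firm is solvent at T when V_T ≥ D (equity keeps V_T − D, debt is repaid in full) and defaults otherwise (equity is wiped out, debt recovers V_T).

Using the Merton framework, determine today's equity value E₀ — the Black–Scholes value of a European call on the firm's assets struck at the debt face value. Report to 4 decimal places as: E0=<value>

With assets at 134.9601 and a single debt payment of 89.3572 at 1.5642 years:
d₁ = [ln(V₀/D) + (r + σ²/2)T] / (σ√T)
   = [ln(134.9601/89.3572) + (0.0061 + 0.5·0.2082²)·1.5642] / (0.2082·√1.5642)
   = [0.412337 + 0.043443] / 0.260392 = 1.750367
d₂ = d₁ − σ√T = 1.750367 − 0.260392 = 1.489976
N(d₁) = 0.959973,  N(d₂) = 0.931885,  e^(−rT) = 0.990504
E₀ = V₀·N(d₁) − D·e^(−rT)·N(d₂)
   = 134.9601·0.959973 − 89.3572·0.990504·0.931885 = 47.078138

E0=47.0781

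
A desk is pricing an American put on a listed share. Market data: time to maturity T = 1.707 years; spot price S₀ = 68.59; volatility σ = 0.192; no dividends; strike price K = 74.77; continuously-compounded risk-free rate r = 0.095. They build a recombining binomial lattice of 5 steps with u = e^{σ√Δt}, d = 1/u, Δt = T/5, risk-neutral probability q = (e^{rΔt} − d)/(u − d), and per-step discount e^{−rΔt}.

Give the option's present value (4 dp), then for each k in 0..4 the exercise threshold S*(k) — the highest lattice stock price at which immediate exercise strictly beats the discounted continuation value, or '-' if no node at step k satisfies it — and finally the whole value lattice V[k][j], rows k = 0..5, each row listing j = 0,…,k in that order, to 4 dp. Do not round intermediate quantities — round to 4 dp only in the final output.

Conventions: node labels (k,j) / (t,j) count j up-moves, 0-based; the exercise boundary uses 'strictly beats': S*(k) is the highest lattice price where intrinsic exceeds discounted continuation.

price = 6.6725
boundary = - 61.3112 54.8048 61.3112 68.5900
tree:
6.6725
13.4588 2.8440
19.9652 6.3359 0.8425
25.7811 13.4588 2.2818 0.0000
30.9799 19.9652 6.1800 0.0000 0.0000
35.6269 25.7811 13.4588 0.0000 0.0000 0.0000

Δt=0.34140  u=1.11872  d=0.89388  q=0.61860  discount=0.96809
step 5 (expiry): payoffs max(K−S,0) = 35.6269 25.7811 13.4588 0.0000 0.0000 0.0000
step 4: (k=4,j=0): S=43.7901, K−S=30.9799, hold=28.5938 ⇒ V=30.9799 exercise | (k=4,j=1): S=54.8048, K−S=19.9652, hold=17.5791 ⇒ V=19.9652 exercise | (k=4,j=2): S=68.5900, K−S=6.1800, hold=4.9694 ⇒ V=6.1800 exercise | (k=4,j=3): S=85.8426, K−S=0.0000, hold=0.0000 ⇒ V=0.0000 continue | (k=4,j=4): S=107.4349, K−S=0.0000, hold=0.0000 ⇒ V=0.0000 continue  boundary S*=68.5900
step 3: (k=3,j=0): S=48.9889, K−S=25.7811, hold=23.3950 ⇒ V=25.7811 exercise | (k=3,j=1): S=61.3112, K−S=13.4588, hold=11.0727 ⇒ V=13.4588 exercise | (k=3,j=2): S=76.7330, K−S=0.0000, hold=2.2818 ⇒ V=2.2818 continue | (k=3,j=3): S=96.0338, K−S=0.0000, hold=0.0000 ⇒ V=0.0000 continue  boundary S*=61.3112
step 2: (k=2,j=0): S=54.8048, K−S=19.9652, hold=17.5791 ⇒ V=19.9652 exercise | (k=2,j=1): S=68.5900, K−S=6.1800, hold=6.3359 ⇒ V=6.3359 continue | (k=2,j=2): S=85.8426, K−S=0.0000, hold=0.8425 ⇒ V=0.8425 continue  boundary S*=54.8048
step 1: (k=1,j=0): S=61.3112, K−S=13.4588, hold=11.1661 ⇒ V=13.4588 exercise | (k=1,j=1): S=76.7330, K−S=0.0000, hold=2.8440 ⇒ V=2.8440 continue  boundary S*=61.3112
step 0: (k=0,j=0): S=68.5900, K−S=6.1800, hold=6.6725 ⇒ V=6.6725 continue  boundary S*=-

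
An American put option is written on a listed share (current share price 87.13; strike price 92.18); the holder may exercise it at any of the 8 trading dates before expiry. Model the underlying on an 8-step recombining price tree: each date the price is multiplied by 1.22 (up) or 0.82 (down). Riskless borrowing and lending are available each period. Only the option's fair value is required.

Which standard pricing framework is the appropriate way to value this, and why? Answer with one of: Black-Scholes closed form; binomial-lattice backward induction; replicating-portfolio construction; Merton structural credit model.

Key observation: the put (strike 92.18 on spot 87.13) is American-style on a 8-step discrete price model, so the early-exercise decision at every node requires stepwise backward valuation — a closed form cannot price the exercise right.

framework: binomial-lattice backward induction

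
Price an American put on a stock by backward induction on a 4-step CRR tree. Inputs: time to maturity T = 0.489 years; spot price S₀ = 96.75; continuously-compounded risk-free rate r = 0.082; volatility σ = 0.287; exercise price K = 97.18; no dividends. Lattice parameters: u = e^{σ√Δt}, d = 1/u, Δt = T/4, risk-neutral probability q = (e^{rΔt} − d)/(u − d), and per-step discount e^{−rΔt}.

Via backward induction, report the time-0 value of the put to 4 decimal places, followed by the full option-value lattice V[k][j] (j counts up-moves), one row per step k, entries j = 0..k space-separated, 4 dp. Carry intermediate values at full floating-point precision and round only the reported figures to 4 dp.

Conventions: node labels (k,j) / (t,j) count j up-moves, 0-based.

price = 6.2841
tree:
6.2841
10.8921 2.2363
18.0228 4.6508 0.0951
25.5805 9.6674 0.2022 0.0000
32.4166 18.0228 0.4300 0.0000 0.0000

Δt=0.12225, u=1.10555, d=0.90452, q=0.52505, disc=e^(-rΔt)=0.99003
k=4 terminal: V=max(K-S,0) → 32.4166 18.0228 0.4300 0.0000 0.0000
k=3: j=0 S=71.5995 intr=25.5805 cont=24.6112 V=25.5805[EX]; j=1 S=87.5126 intr=9.6674 cont=8.6981 V=9.6674[EX]; j=2 S=106.9624 intr=0.0000 cont=0.2022 V=0.2022[hold]; j=3 S=130.7350 intr=0.0000 cont=0.0000 V=0.0000[hold]
k=2: j=0 S=79.1572 intr=18.0228 cont=17.0535 V=18.0228[EX]; j=1 S=96.7500 intr=0.4300 cont=4.6508 V=4.6508[hold]; j=2 S=118.2529 intr=0.0000 cont=0.0951 V=0.0951[hold]
k=1: j=0 S=87.5126 intr=9.6674 cont=10.8921 V=10.8921[hold]; j=1 S=106.9624 intr=0.0000 cont=2.2363 V=2.2363[hold]
k=0: j=0 S=96.7500 intr=0.4300 cont=6.2841 V=6.2841[hold]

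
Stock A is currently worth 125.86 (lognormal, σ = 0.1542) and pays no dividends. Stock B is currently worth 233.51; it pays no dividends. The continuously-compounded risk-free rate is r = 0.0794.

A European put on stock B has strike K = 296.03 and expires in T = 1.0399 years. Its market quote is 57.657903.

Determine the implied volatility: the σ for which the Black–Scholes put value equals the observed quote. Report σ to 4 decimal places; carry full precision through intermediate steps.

sigma = 0.3393

At σ = 0.3393 the Black–Scholes value reproduces the quote:
σ√T = 0.3393·√1.0399 = 0.346003
d₁ = (ln(S/K) + (r+σ²/2)T) / (σ√T) = (ln(233.51/296.03) + (0.0794+0.3393²/2)·1.0399) / 0.346003 = (-0.237236 + 0.142427) / 0.346003 = -0.274012
d₂ = d₁ − σ√T = -0.274012 − 0.346003 = -0.620015
e^{−rT} = 0.920749
N(−d₁) = 0.607962,  N(−d₂) = 0.732376
V = K·e^{−rT}·N(−d₂) − S·N(−d₁) = 199.623162 − 141.965259 = 57.657903 (matching the quote); vega is positive throughout, so no other σ reproduces this price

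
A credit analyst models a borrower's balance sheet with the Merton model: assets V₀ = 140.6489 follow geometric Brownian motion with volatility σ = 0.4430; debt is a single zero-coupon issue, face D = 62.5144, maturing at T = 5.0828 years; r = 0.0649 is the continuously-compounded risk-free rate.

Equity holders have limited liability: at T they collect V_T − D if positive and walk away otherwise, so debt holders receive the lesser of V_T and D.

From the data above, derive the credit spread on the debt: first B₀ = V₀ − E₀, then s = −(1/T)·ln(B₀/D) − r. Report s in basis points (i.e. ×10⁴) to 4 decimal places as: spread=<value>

spread=213.0943

Work the structural quantities from V₀ = 140.6489 against face 62.5144:
d₁ = [ln(V₀/D) + (r + σ²/2)T] / (σ√T)
   = [ln(140.6489/62.5144) + (0.0649 + 0.5·0.4430²)·5.0828] / (0.4430·√5.0828)
   = [0.810870 + 0.828621] / 0.998746 = 1.641549
d₂ = d₁ − σ√T = 1.641549 − 0.998746 = 0.642802
N(d₁) = 0.949658,  N(d₂) = 0.739824,  e^(−rT) = 0.719015
E₀ = V₀·N(d₁) − D·e^(−rT)·N(d₂)
   = 140.6489·0.949658 − 62.5144·0.719015·0.739824 = 100.314220
B₀ = V₀ − E₀ = 140.6489 − 100.314220 = 40.334680
spread = −(1/T)·ln(B₀/D) − r = −(1/5.0828)·ln(40.334680/62.5144) − 0.0649 = 0.02130943
in basis points: 0.02130943 × 10⁴ = 213.0943 bp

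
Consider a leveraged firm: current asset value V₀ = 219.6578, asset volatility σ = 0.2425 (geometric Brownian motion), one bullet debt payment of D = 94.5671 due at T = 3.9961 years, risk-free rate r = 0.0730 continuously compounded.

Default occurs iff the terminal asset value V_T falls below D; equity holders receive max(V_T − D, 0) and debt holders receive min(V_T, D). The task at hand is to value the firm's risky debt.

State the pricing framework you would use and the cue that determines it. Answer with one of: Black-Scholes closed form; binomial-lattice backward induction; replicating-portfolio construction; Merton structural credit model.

framework: Merton structural credit model

Key observation: the asked-for credit quantity lives on the firm's capital structure — asset value, asset volatility, debt face 94.5671 — which is the structural model's domain.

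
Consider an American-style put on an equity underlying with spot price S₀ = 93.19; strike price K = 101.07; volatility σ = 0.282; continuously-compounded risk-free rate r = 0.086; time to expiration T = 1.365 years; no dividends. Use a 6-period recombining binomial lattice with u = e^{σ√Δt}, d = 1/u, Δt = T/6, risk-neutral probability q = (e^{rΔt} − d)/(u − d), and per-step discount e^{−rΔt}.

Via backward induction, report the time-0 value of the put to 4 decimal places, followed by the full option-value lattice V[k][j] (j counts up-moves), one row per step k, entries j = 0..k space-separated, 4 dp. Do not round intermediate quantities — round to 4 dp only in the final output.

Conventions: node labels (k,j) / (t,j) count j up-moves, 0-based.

price = 12.5821
tree:
12.5821
19.7592 6.9203
29.8603 11.8658 2.9548
38.8221 19.6081 5.6956 0.7249
46.6562 29.8603 10.7342 1.6059 0.0000
53.5042 38.8221 19.6081 3.5573 0.0000 0.0000
59.4905 46.6562 29.8603 7.8800 0.0000 0.0000 0.0000

Δt=0.22750, u=1.14397, d=0.87415, q=0.53965, disc=e^(-rΔt)=0.98063
k=6 terminal: V=max(K-S,0) → 59.4905 46.6562 29.8603 7.8800 0.0000 0.0000 0.0000
k=5: j=0 S=47.5658 intr=53.5042 cont=51.5460 V=53.5042[EX]; j=1 S=62.2479 intr=38.8221 cont=36.8639 V=38.8221[EX]; j=2 S=81.4619 intr=19.6081 cont=17.6499 V=19.6081[EX]; j=3 S=106.6066 intr=0.0000 cont=3.5573 V=3.5573[hold]; j=4 S=139.5128 intr=0.0000 cont=0.0000 V=0.0000[hold]; j=5 S=182.5762 intr=0.0000 cont=0.0000 V=0.0000[hold]
k=4: j=0 S=54.4138 intr=46.6562 cont=44.6979 V=46.6562[EX]; j=1 S=71.2097 intr=29.8603 cont=27.9020 V=29.8603[EX]; j=2 S=93.1900 intr=7.8800 cont=10.7342 V=10.7342[hold]; j=3 S=121.9549 intr=0.0000 cont=1.6059 V=1.6059[hold]; j=4 S=159.5986 intr=0.0000 cont=0.0000 V=0.0000[hold]
k=3: j=0 S=62.2479 intr=38.8221 cont=36.8639 V=38.8221[EX]; j=1 S=81.4619 intr=19.6081 cont=19.1604 V=19.6081[EX]; j=2 S=106.6066 intr=0.0000 cont=5.6956 V=5.6956[hold]; j=3 S=139.5128 intr=0.0000 cont=0.7249 V=0.7249[hold]
k=2: j=0 S=71.2097 intr=29.8603 cont=27.9020 V=29.8603[EX]; j=1 S=93.1900 intr=7.8800 cont=11.8658 V=11.8658[hold]; j=2 S=121.9549 intr=0.0000 cont=2.9548 V=2.9548[hold]
k=1: j=0 S=81.4619 intr=19.6081 cont=19.7592 V=19.7592[hold]; j=1 S=106.6066 intr=0.0000 cont=6.9203 V=6.9203[hold]
k=0: j=0 S=93.1900 intr=7.8800 cont=12.5821 V=12.5821[hold]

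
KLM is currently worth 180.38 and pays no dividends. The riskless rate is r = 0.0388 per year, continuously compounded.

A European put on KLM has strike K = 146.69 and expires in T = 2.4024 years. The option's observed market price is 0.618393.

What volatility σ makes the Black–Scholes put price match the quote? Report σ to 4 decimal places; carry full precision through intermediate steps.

sigma = 0.1188

At σ = 0.1188 the Black–Scholes value reproduces the quote:
σ√T = 0.1188·√2.4024 = 0.184136
d₁ = (ln(S/K) + (r+σ²/2)T) / (σ√T) = (ln(180.38/146.69) + (0.0388+0.1188²/2)·2.4024) / 0.184136 = (0.206744 + 0.110166) / 0.184136 = 1.721065
d₂ = d₁ − σ√T = 1.721065 − 0.184136 = 1.536929
e^{−rT} = 0.910999
N(−d₁) = 0.042619,  N(−d₂) = 0.062155
V = K·e^{−rT}·N(−d₂) − S·N(−d₁) = 8.306093 − 7.687700 = 0.618393 (the observed quote) — the price is monotone increasing in volatility, hence this σ is the only solution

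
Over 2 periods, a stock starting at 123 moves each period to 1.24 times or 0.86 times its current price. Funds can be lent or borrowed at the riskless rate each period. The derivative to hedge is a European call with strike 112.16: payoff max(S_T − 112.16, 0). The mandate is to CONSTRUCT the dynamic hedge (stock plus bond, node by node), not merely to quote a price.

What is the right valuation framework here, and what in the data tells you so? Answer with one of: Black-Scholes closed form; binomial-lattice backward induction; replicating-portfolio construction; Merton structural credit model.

Key observation: the task asks for the hedge itself — share and bond holdings at every node of the 2-period tree on spot 123 with factors 1.24/0.86 — which is exactly what the replicating-portfolio construction produces.

framework: replicating-portfolio construction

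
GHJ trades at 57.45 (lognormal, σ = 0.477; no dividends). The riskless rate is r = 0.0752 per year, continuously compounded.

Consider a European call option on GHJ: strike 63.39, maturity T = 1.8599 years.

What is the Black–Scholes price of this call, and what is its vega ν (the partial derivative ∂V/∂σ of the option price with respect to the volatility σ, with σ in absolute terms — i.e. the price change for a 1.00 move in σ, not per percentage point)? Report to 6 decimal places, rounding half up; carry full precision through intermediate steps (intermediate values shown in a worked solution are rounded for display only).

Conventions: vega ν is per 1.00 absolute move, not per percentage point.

price = 15.548237
ν = 28.978994

σ√T = 0.477·√1.8599 = 0.650524
d₁ = (ln(S/K) + (r+σ²/2)T) / (σ√T) = (ln(57.45/63.39) + (0.0752+0.477²/2)·1.8599) / 0.650524 = (-0.098391 + 0.351455) / 0.650524 = 0.389016
d₂ = d₁ − σ√T = 0.389016 − 0.650524 = -0.261508
e^{−rT} = 0.869476
N(d₁) = 0.651368,  N(d₂) = 0.396850
Call price V = S·N(d₁) − K·e^{−rT}·N(d₂) = 37.421076 − 21.872839 = 15.548237
φ(d₁) = (1/√(2π))·e^{−d₁²/2} = 0.369869
ν = S·φ(d₁)·√T = 28.978994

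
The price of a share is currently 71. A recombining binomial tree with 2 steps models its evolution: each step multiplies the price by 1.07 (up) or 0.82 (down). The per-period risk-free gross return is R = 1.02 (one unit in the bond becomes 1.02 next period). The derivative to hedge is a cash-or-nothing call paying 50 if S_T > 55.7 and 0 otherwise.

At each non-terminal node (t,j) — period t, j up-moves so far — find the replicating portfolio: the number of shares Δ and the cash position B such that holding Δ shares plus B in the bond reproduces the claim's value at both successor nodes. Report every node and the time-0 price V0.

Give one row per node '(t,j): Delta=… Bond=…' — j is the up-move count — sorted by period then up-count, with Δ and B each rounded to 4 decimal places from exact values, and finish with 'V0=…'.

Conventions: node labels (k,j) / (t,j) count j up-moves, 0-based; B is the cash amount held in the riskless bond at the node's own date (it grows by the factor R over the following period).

Arbitrage-free pricing uses the up-move probability p* = (R−d)/(u−d) = 0.8000, discounting each step at R = 1.02.
Expiry values: V(2,0)=0.0000, V(2,1)=50.0000, V(2,2)=50.0000
Node (1,0) S=58.2200: V=(p*·50.0000+(1−p*)·0.0000)/1.02=39.2157; Δ=(50.0000−0.0000)/(62.2954−47.7404)=3.4352; B=V−Δ·S=-160.7843
Node (1,1) S=75.9700: V=(p*·50.0000+(1−p*)·50.0000)/1.02=49.0196; Δ=(50.0000−50.0000)/(81.2879−62.2954)=0.0000; B=V−Δ·S=49.0196
Node (0,0) S=71.0000: V=(p*·49.0196+(1−p*)·39.2157)/1.02=46.1361; Δ=(49.0196−39.2157)/(75.9700−58.2200)=0.5523; B=V−Δ·S=6.9204
Verification: the root portfolio costs Δ(0,0)·S0 + B(0,0) = 46.1361, matching V0.

(0,0): Delta=0.5523 Bond=6.9204
(1,0): Delta=3.4352 Bond=-160.7843
(1,1): Delta=0.0000 Bond=49.0196
V0=46.1361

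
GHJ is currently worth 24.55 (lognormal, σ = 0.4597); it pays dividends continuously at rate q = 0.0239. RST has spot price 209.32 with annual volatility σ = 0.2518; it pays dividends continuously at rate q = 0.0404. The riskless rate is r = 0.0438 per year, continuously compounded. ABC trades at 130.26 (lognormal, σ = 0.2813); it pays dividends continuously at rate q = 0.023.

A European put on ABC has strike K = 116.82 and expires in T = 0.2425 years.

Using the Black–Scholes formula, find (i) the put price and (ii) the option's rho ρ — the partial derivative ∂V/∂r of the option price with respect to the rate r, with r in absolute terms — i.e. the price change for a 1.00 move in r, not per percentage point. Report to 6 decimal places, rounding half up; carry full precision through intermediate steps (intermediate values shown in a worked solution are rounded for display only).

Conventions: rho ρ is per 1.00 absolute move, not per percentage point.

price = 1.955018
ρ = -6.324599

σ√T = 0.2813·√0.2425 = 0.138524
d₁ = (ln(S/K) + (r−q+σ²/2)T) / (σ√T) = (ln(130.26/116.82) + (0.0438−0.023+0.2813²/2)·0.2425) / 0.138524 = (0.108898 + 0.014638) / 0.138524 = 0.891806
d₂ = d₁ − σ√T = 0.891806 − 0.138524 = 0.753281
e^{−rT} = 0.989435
e^{−qT} = 0.994438
N(−d₁) = 0.186249,  N(−d₂) = 0.225640
Put price V = K·e^{−rT}·N(−d₂) − S·e^{−qT}·N(−d₁) = 26.080820 − 24.125802 = 1.955018
ρ = −K·T·e^{−rT}·N(−d₂) = -6.324599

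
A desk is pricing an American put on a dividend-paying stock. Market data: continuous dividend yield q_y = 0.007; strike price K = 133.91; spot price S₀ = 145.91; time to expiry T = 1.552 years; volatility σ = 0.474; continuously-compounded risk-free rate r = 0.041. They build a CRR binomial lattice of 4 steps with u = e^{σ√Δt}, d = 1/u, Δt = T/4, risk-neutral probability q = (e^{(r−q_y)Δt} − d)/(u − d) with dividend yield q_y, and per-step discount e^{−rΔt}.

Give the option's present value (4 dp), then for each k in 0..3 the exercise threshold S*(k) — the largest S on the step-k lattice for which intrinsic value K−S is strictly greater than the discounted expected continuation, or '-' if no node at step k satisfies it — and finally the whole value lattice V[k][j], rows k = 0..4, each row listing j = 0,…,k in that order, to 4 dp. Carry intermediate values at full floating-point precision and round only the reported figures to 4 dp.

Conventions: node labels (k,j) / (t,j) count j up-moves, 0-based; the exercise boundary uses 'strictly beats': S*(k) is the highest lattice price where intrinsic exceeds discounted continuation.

price = 23.0973
boundary = - - 80.8410 60.1735
tree:
23.0973
35.6838 8.4693
53.0690 15.6139 0.0000
73.7365 28.7856 0.0000 0.0000
89.1203 53.0690 0.0000 0.0000 0.0000

Δt=0.38800, u=1.34347, d=0.74434, q=0.44888, disc=e^(-rΔt)=0.98422
k=4 terminal: V=max(K-S,0) → 89.1203 53.0690 0.0000 0.0000 0.0000
k=3: j=0 S=60.1735 intr=73.7365 cont=71.7864 V=73.7365[EX]; j=1 S=108.6071 intr=25.3029 cont=28.7856 V=28.7856[hold]; j=2 S=196.0251 intr=0.0000 cont=0.0000 V=0.0000[hold]; j=3 S=353.8060 intr=0.0000 cont=0.0000 V=0.0000[hold]  S*(3)=60.1735
k=2: j=0 S=80.8410 intr=53.0690 cont=52.7136 V=53.0690[EX]; j=1 S=145.9100 intr=0.0000 cont=15.6139 V=15.6139[hold]; j=2 S=263.3531 intr=0.0000 cont=0.0000 V=0.0000[hold]  S*(2)=80.8410
k=1: j=0 S=108.6071 intr=25.3029 cont=35.6838 V=35.6838[hold]; j=1 S=196.0251 intr=0.0000 cont=8.4693 V=8.4693[hold]  S*(1)=-
k=0: j=0 S=145.9100 intr=0.0000 cont=23.0973 V=23.0973[hold]  S*(0)=-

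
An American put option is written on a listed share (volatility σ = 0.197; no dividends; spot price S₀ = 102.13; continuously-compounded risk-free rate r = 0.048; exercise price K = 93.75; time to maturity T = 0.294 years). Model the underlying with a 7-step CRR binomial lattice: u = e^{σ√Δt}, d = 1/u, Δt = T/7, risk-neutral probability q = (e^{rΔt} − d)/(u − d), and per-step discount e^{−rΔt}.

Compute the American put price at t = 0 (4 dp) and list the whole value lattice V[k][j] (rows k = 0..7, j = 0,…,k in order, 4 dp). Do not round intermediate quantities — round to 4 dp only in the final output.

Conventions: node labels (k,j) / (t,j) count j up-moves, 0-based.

Δt=0.04200  u=1.04120  d=0.96043  q=0.51489  discount=0.99799
step 7 (expiry): payoffs max(K−S,0) = 16.7631 10.2888 3.2701 0.0000 0.0000 0.0000 0.0000 0.0000
k=6: (k=6,j=0): S=80.1587, K−S=13.5913, hold=13.4025 ⇒ V=13.5913 exercise | (k=6,j=1): S=86.8997, K−S=6.8503, hold=6.6615 ⇒ V=6.8503 exercise | (k=6,j=2): S=94.2076, K−S=0.0000, hold=1.5832 ⇒ V=1.5832 continue | (k=6,j=3): S=102.1300, K−S=0.0000, hold=0.0000 ⇒ V=0.0000 continue | (k=6,j=4): S=110.7187, K−S=0.0000, hold=0.0000 ⇒ V=0.0000 continue | (k=6,j=5): S=120.0296, K−S=0.0000, hold=0.0000 ⇒ V=0.0000 continue | (k=6,j=6): S=130.1236, K−S=0.0000, hold=0.0000 ⇒ V=0.0000 continue
k=5: (k=5,j=0): S=83.4612, K−S=10.2888, hold=10.1000 ⇒ V=10.2888 exercise | (k=5,j=1): S=90.4799, K−S=3.2701, hold=4.1299 ⇒ V=4.1299 continue | (k=5,j=2): S=98.0888, K−S=0.0000, hold=0.7665 ⇒ V=0.7665 continue | (k=5,j=3): S=106.3377, K−S=0.0000, hold=0.0000 ⇒ V=0.0000 continue | (k=5,j=4): S=115.2802, K−S=0.0000, hold=0.0000 ⇒ V=0.0000 continue | (k=5,j=5): S=124.9747, K−S=0.0000, hold=0.0000 ⇒ V=0.0000 continue
k=4: (k=4,j=0): S=86.8997, K−S=6.8503, hold=7.1033 ⇒ V=7.1033 continue | (k=4,j=1): S=94.2076, K−S=0.0000, hold=2.3933 ⇒ V=2.3933 continue | (k=4,j=2): S=102.1300, K−S=0.0000, hold=0.3711 ⇒ V=0.3711 continue | (k=4,j=3): S=110.7187, K−S=0.0000, hold=0.0000 ⇒ V=0.0000 continue | (k=4,j=4): S=120.0296, K−S=0.0000, hold=0.0000 ⇒ V=0.0000 continue
k=3: (k=3,j=0): S=90.4799, K−S=3.2701, hold=4.6687 ⇒ V=4.6687 continue | (k=3,j=1): S=98.0888, K−S=0.0000, hold=1.3493 ⇒ V=1.3493 continue | (k=3,j=2): S=106.3377, K−S=0.0000, hold=0.1796 ⇒ V=0.1796 continue | (k=3,j=3): S=115.2802, K−S=0.0000, hold=0.0000 ⇒ V=0.0000 continue
k=2: (k=2,j=0): S=94.2076, K−S=0.0000, hold=2.9536 ⇒ V=2.9536 continue | (k=2,j=1): S=102.1300, K−S=0.0000, hold=0.7456 ⇒ V=0.7456 continue | (k=2,j=2): S=110.7187, K−S=0.0000, hold=0.0870 ⇒ V=0.0870 continue
k=1: (k=1,j=0): S=98.0888, K−S=0.0000, hold=1.8130 ⇒ V=1.8130 continue | (k=1,j=1): S=106.3377, K−S=0.0000, hold=0.4056 ⇒ V=0.4056 continue
k=0: (k=0,j=0): S=102.1300, K−S=0.0000, hold=1.0862 ⇒ V=1.0862 continue

price = 1.0862
tree:
1.0862
1.8130 0.4056
2.9536 0.7456 0.0870
4.6687 1.3493 0.1796 0.0000
7.1033 2.3933 0.3711 0.0000 0.0000
10.2888 4.1299 0.7665 0.0000 0.0000 0.0000
13.5913 6.8503 1.5832 0.0000 0.0000 0.0000 0.0000
16.7631 10.2888 3.2701 0.0000 0.0000 0.0000 0.0000 0.0000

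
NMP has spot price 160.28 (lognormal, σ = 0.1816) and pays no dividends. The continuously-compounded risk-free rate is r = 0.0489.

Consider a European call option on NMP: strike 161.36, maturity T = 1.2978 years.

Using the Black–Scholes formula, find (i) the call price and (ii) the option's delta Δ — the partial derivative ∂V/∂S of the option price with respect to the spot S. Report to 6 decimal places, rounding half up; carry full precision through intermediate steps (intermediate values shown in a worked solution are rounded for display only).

σ√T = 0.1816·√1.2978 = 0.206881
d₁ = (ln(S/K) + (r+σ²/2)T) / (σ√T) = (ln(160.28/161.36) + (0.0489+0.1816²/2)·1.2978) / 0.206881 = (-0.006716 + 0.084862) / 0.206881 = 0.377738
d₂ = d₁ − σ√T = 0.377738 − 0.206881 = 0.170857
e^{−rT} = 0.938509
N(d₁) = 0.647187,  N(d₂) = 0.567832
Call price V = S·N(d₁) − K·e^{−rT}·N(d₂) = 103.731177 − 85.991264 = 17.739913
Δ = N(d₁) = 0.647187

price = 17.739913
Δ = 0.647187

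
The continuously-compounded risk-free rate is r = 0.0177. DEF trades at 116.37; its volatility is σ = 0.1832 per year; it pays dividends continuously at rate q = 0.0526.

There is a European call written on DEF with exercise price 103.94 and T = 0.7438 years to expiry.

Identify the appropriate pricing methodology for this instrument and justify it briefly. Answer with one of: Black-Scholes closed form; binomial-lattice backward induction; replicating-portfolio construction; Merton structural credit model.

Key observation: everything needed for the exact continuous-time valuation of the European call on DEF (strike 103.94) is given, and no feature rules the closed form out.

framework: Black-Scholes closed form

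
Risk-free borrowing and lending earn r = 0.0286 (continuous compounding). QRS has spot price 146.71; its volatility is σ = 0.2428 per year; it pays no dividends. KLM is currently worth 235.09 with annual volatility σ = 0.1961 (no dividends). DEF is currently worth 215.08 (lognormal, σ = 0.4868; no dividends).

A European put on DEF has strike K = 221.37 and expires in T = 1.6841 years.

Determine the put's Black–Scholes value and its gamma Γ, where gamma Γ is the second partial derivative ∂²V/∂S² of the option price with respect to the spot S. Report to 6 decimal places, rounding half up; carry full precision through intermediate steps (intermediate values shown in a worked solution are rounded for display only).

σ√T = 0.4868·√1.6841 = 0.631734
d₁ = (ln(S/K) + (r+σ²/2)T) / (σ√T) = (ln(215.08/221.37) + (0.0286+0.4868²/2)·1.6841) / 0.631734 = (-0.028825 + 0.247709) / 0.631734 = 0.346481
d₂ = d₁ − σ√T = 0.346481 − 0.631734 = -0.285253
e^{−rT} = 0.952976
N(−d₁) = 0.364491,  N(−d₂) = 0.612275
Put price V = K·e^{−rT}·N(−d₂) − S·N(−d₁) = 129.165751 − 78.394644 = 50.771106
φ(d₁) = (1/√(2π))·e^{−d₁²/2} = 0.375700
Γ = φ(d₁) / (S·σ·√T) = 0.002765

price = 50.771106
Γ = 0.002765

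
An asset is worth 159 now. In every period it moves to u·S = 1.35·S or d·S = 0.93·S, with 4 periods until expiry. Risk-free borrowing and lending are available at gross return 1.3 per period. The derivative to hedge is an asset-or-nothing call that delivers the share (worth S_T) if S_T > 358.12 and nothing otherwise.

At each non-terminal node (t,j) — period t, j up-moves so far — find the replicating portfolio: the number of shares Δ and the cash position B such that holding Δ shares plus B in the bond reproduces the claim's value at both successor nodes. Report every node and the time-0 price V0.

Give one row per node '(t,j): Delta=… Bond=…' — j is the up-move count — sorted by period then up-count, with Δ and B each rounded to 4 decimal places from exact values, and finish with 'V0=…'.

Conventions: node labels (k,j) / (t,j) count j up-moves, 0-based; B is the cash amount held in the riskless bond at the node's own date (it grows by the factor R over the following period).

Risk-neutral probability p* = (R−d)/(u−d) = (1.3−0.93)/(1.35−0.93) = 0.8810.
Payoffs at expiry: V(4,0)=0.0000, V(4,1)=0.0000, V(4,2)=0.0000, V(4,3)=363.8157, V(4,4)=528.1195
Node (3,0) S=127.8928: V=(p*·0.0000+(1−p*)·0.0000)/1.3=0.0000; Δ=(0.0000−0.0000)/(172.6552−118.9403)=0.0000; B=V−Δ·S=0.0000
Node (3,1) S=185.6508: V=(p*·0.0000+(1−p*)·0.0000)/1.3=0.0000; Δ=(0.0000−0.0000)/(250.6286−172.6552)=0.0000; B=V−Δ·S=0.0000
Node (3,2) S=269.4931: V=(p*·363.8157+(1−p*)·0.0000)/1.3=246.5417; Δ=(363.8157−0.0000)/(363.8157−250.6286)=3.2143; B=V−Δ·S=-619.6860
Node (3,3) S=391.1996: V=(p*·528.1195+(1−p*)·363.8157)/1.3=391.1996; Δ=(528.1195−363.8157)/(528.1195−363.8157)=1.0000; B=V−Δ·S=0.0000
Node (2,0) S=137.5191: V=(p*·0.0000+(1−p*)·0.0000)/1.3=0.0000; Δ=(0.0000−0.0000)/(185.6508−127.8928)=0.0000; B=V−Δ·S=0.0000
Node (2,1) S=199.6245: V=(p*·246.5417+(1−p*)·0.0000)/1.3=167.0704; Δ=(246.5417−0.0000)/(269.4931−185.6508)=2.9405; B=V−Δ·S=-419.9337
Node (2,2) S=289.7775: V=(p*·391.1996+(1−p*)·246.5417)/1.3=287.6757; Δ=(391.1996−246.5417)/(391.1996−269.4931)=1.1886; B=V−Δ·S=-56.7478
Node (1,0) S=147.8700: V=(p*·167.0704+(1−p*)·0.0000)/1.3=113.2162; Δ=(167.0704−0.0000)/(199.6245−137.5191)=2.6901; B=V−Δ·S=-284.5705
Node (1,1) S=214.6500: V=(p*·287.6757+(1−p*)·167.0704)/1.3=210.2446; Δ=(287.6757−167.0704)/(289.7775−199.6245)=1.3378; B=V−Δ·S=-76.9109
Node (0,0) S=159.0000: V=(p*·210.2446+(1−p*)·113.2162)/1.3=152.8412; Δ=(210.2446−113.2162)/(214.6500−147.8700)=1.4530; B=V−Δ·S=-78.1787
Verification: the root portfolio costs Δ(0,0)·S0 + B(0,0) = 152.8412, matching V0.

(0,0): Delta=1.4530 Bond=-78.1787
(1,0): Delta=2.6901 Bond=-284.5705
(1,1): Delta=1.3378 Bond=-76.9109
(2,0): Delta=0.0000 Bond=0.0000
(2,1): Delta=2.9405 Bond=-419.9337
(2,2): Delta=1.1886 Bond=-56.7478
(3,0): Delta=0.0000 Bond=0.0000
(3,1): Delta=0.0000 Bond=0.0000
(3,2): Delta=3.2143 Bond=-619.6860
(3,3): Delta=1.0000 Bond=0.0000
V0=152.8412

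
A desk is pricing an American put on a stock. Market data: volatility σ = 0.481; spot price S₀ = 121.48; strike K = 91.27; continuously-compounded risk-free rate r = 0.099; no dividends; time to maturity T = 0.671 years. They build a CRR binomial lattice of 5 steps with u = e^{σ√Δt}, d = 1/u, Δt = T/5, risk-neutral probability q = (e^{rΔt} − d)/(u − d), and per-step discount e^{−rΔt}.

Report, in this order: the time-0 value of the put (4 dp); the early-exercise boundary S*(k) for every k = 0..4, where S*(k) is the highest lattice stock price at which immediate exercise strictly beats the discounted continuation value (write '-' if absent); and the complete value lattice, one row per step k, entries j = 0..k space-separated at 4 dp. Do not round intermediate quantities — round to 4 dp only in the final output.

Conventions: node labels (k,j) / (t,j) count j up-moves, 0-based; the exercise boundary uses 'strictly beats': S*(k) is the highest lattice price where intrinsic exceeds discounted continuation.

price = 4.3309
boundary = - - - - 60.0348
tree:
4.3309
7.4760 1.2243
12.5757 2.4511 0.0000
20.3892 4.9071 0.0000 0.0000
31.2352 9.8239 0.0000 0.0000 0.0000
40.9341 19.6674 0.0000 0.0000 0.0000 0.0000

params: Δt=0.13420 u=1.19268 d=0.83845 q=0.49382 e^(-rΔt)=0.98680
t_5 payoffs: 40.9341 19.6674 0.0000 0.0000 0.0000 0.0000
t_4: node(4,0) S=60.0348 payoff=31.2352 vs cont=30.0306 → 31.2352 [stop]  node(4,1) S=85.3992 payoff=5.8708 vs cont=9.8239 → 9.8239 [wait]  node(4,2) S=121.4800 payoff=0.0000 vs cont=0.0000 → 0.0000 [wait]  node(4,3) S=172.8047 payoff=0.0000 vs cont=0.0000 → 0.0000 [wait]  node(4,4) S=245.8139 payoff=0.0000 vs cont=0.0000 → 0.0000 [wait]  ⇒ S*(4)=60.0348
t_3: node(3,0) S=71.6026 payoff=19.6674 vs cont=20.3892 → 20.3892 [wait]  node(3,1) S=101.8543 payoff=0.0000 vs cont=4.9071 → 4.9071 [wait]  node(3,2) S=144.8873 payoff=0.0000 vs cont=0.0000 → 0.0000 [wait]  node(3,3) S=206.1014 payoff=0.0000 vs cont=0.0000 → 0.0000 [wait]  ⇒ S*(3)=-
t_2: node(2,0) S=85.3992 payoff=5.8708 vs cont=12.5757 → 12.5757 [wait]  node(2,1) S=121.4800 payoff=0.0000 vs cont=2.4511 → 2.4511 [wait]  node(2,2) S=172.8047 payoff=0.0000 vs cont=0.0000 → 0.0000 [wait]  ⇒ S*(2)=-
t_1: node(1,0) S=101.8543 payoff=0.0000 vs cont=7.4760 → 7.4760 [wait]  node(1,1) S=144.8873 payoff=0.0000 vs cont=1.2243 → 1.2243 [wait]  ⇒ S*(1)=-
t_0: node(0,0) S=121.4800 payoff=0.0000 vs cont=4.3309 → 4.3309 [wait]  ⇒ S*(0)=-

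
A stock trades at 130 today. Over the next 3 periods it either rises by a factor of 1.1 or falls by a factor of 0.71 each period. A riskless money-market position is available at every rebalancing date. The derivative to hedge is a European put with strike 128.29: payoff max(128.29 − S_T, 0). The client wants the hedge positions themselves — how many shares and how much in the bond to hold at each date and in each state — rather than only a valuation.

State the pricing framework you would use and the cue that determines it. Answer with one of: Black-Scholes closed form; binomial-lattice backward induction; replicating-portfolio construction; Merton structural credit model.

Key observation: the deliverable is the dynamic trading strategy on the 3-step tree (spot 130, moves 1.1 and 0.71), so the valuation must go through the node-by-node replicating-portfolio solve.

framework: replicating-portfolio construction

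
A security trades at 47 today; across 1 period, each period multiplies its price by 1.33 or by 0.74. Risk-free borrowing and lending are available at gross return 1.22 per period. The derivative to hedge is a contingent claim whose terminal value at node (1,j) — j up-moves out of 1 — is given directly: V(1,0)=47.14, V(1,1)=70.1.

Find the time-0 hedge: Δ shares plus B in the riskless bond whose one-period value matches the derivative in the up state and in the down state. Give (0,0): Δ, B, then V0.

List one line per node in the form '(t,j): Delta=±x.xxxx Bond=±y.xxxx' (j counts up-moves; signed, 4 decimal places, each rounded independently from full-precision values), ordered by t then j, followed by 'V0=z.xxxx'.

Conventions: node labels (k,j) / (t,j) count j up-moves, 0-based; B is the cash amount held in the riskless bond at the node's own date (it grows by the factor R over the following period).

Under the risk-neutral measure, an up-move has probability p* = (R−d)/(u−d) = 0.8136 and values discount at R = 1.22.
Terminal payoffs: V(1,0)=47.1400, V(1,1)=70.1000
  t=0,j=0: stock 47.0000 → up 62.5100 (V=70.1000), down 34.7800 (V=47.1400). Price 53.9503; hedge Δ=0.8280, bond B=15.0350.
As a check, the time-0 holding Δ(0,0)·S0 + B(0,0) comes to 53.9503 — exactly V0.

(0,0): Delta=0.8280 Bond=15.0350
V0=53.9503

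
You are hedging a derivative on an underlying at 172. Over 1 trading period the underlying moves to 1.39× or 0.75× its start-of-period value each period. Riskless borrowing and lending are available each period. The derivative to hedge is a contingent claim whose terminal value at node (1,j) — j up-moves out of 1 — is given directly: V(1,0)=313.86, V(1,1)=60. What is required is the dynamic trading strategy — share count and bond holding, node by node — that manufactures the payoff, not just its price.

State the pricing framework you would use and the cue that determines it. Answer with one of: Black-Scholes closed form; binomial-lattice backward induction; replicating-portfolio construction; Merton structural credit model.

Key observation: the deliverable is the dynamic trading strategy on the 1-step tree (spot 172, moves 1.39 and 0.75), so the valuation must go through the node-by-node replicating-portfolio solve.

framework: replicating-portfolio construction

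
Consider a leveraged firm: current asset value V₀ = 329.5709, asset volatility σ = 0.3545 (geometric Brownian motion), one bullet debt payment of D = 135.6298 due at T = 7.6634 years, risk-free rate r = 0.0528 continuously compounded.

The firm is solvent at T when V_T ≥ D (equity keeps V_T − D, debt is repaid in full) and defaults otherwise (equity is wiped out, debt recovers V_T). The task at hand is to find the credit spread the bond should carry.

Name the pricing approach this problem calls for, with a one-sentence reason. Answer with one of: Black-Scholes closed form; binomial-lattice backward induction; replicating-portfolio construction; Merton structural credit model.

Key observation: the data describe a firm's assets (V₀ = 329.5709, GBM) and a single zero-coupon debt of face 135.6298, so credit quantities follow from equity-as-call in the structural model.

framework: Merton structural credit model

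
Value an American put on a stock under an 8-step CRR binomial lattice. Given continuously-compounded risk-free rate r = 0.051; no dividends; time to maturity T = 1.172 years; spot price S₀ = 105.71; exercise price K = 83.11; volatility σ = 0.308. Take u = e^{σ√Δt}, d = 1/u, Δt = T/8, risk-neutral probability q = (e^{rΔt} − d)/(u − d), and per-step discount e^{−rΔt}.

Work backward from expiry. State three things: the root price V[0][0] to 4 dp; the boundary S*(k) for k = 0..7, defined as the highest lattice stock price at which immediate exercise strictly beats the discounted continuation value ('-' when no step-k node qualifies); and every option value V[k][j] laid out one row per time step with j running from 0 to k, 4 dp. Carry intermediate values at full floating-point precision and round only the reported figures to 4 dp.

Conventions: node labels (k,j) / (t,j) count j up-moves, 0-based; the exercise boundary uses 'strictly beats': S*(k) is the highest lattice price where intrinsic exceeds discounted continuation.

price = 2.9525
boundary = - - - - - 58.6308 65.9665 74.2201
tree:
2.9525
4.8097 1.1563
7.6404 2.0767 0.2615
11.7630 3.6696 0.5294 0.0000
17.4065 6.3468 1.0717 0.0000 0.0000
24.4792 10.6583 2.1694 0.0000 0.0000 0.0000
30.9992 17.1435 4.3916 0.0000 0.0000 0.0000 0.0000
36.7942 24.4792 8.8899 0.0000 0.0000 0.0000 0.0000 0.0000
41.9447 30.9992 17.1435 0.0000 0.0000 0.0000 0.0000 0.0000 0.0000

Δt=0.14650  u=1.12512  d=0.88880  q=0.50230  discount=0.99256
step 8 (expiry): payoffs max(K−S,0) = 41.9447 30.9992 17.1435 0.0000 0.0000 0.0000 0.0000 0.0000 0.0000
step 7: (k=7,j=0): S=46.3158, K−S=36.7942, hold=36.1755 ⇒ V=36.7942 exercise | (k=7,j=1): S=58.6308, K−S=24.4792, hold=23.8606 ⇒ V=24.4792 exercise | (k=7,j=2): S=74.2201, K−S=8.8899, hold=8.4689 ⇒ V=8.8899 exercise | (k=7,j=3): S=93.9546, K−S=0.0000, hold=0.0000 ⇒ V=0.0000 continue | (k=7,j=4): S=118.9362, K−S=0.0000, hold=0.0000 ⇒ V=0.0000 continue | (k=7,j=5): S=150.5603, K−S=0.0000, hold=0.0000 ⇒ V=0.0000 continue | (k=7,j=6): S=190.5928, K−S=0.0000, hold=0.0000 ⇒ V=0.0000 continue | (k=7,j=7): S=241.2697, K−S=0.0000, hold=0.0000 ⇒ V=0.0000 continue  boundary S*=74.2201
step 6: (k=6,j=0): S=52.1108, K−S=30.9992, hold=30.3806 ⇒ V=30.9992 exercise | (k=6,j=1): S=65.9665, K−S=17.1435, hold=16.5248 ⇒ V=17.1435 exercise | (k=6,j=2): S=83.5064, K−S=0.0000, hold=4.3916 ⇒ V=4.3916 continue | (k=6,j=3): S=105.7100, K−S=0.0000, hold=0.0000 ⇒ V=0.0000 continue | (k=6,j=4): S=133.8173, K−S=0.0000, hold=0.0000 ⇒ V=0.0000 continue | (k=6,j=5): S=169.3981, K−S=0.0000, hold=0.0000 ⇒ V=0.0000 continue | (k=6,j=6): S=214.4394, K−S=0.0000, hold=0.0000 ⇒ V=0.0000 continue  boundary S*=65.9665
step 5: (k=5,j=0): S=58.6308, K−S=24.4792, hold=23.8606 ⇒ V=24.4792 exercise | (k=5,j=1): S=74.2201, K−S=8.8899, hold=10.6583 ⇒ V=10.6583 continue | (k=5,j=2): S=93.9546, K−S=0.0000, hold=2.1694 ⇒ V=2.1694 continue | (k=5,j=3): S=118.9362, K−S=0.0000, hold=0.0000 ⇒ V=0.0000 continue | (k=5,j=4): S=150.5603, K−S=0.0000, hold=0.0000 ⇒ V=0.0000 continue | (k=5,j=5): S=190.5928, K−S=0.0000, hold=0.0000 ⇒ V=0.0000 continue  boundary S*=58.6308
step 4: (k=4,j=0): S=65.9665, K−S=17.1435, hold=17.4065 ⇒ V=17.4065 continue | (k=4,j=1): S=83.5064, K−S=0.0000, hold=6.3468 ⇒ V=6.3468 continue | (k=4,j=2): S=105.7100, K−S=0.0000, hold=1.0717 ⇒ V=1.0717 continue | (k=4,j=3): S=133.8173, K−S=0.0000, hold=0.0000 ⇒ V=0.0000 continue | (k=4,j=4): S=169.3981, K−S=0.0000, hold=0.0000 ⇒ V=0.0000 continue  boundary S*=-
step 3: (k=3,j=0): S=74.2201, K−S=8.8899, hold=11.7630 ⇒ V=11.7630 continue | (k=3,j=1): S=93.9546, K−S=0.0000, hold=3.6696 ⇒ V=3.6696 continue | (k=3,j=2): S=118.9362, K−S=0.0000, hold=0.5294 ⇒ V=0.5294 continue | (k=3,j=3): S=150.5603, K−S=0.0000, hold=0.0000 ⇒ V=0.0000 continue  boundary S*=-
step 2: (k=2,j=0): S=83.5064, K−S=0.0000, hold=7.6404 ⇒ V=7.6404 continue | (k=2,j=1): S=105.7100, K−S=0.0000, hold=2.0767 ⇒ V=2.0767 continue | (k=2,j=2): S=133.8173, K−S=0.0000, hold=0.2615 ⇒ V=0.2615 continue  boundary S*=-
step 1: (k=1,j=0): S=93.9546, K−S=0.0000, hold=4.8097 ⇒ V=4.8097 continue | (k=1,j=1): S=118.9362, K−S=0.0000, hold=1.1563 ⇒ V=1.1563 continue  boundary S*=-
step 0: (k=0,j=0): S=105.7100, K−S=0.0000, hold=2.9525 ⇒ V=2.9525 continue  boundary S*=-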